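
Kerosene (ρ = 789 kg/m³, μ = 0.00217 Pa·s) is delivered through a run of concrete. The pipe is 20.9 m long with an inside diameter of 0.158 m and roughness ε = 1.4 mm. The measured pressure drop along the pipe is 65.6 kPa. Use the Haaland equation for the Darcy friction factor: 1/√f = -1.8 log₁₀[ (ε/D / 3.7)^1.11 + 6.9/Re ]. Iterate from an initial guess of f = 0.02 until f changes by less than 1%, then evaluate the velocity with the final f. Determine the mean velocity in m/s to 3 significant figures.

Rearranging Darcy-Weisbach: V = √(2·ΔP·D/(f·L·ρ)). With ε/D = 0.0014/0.158 = 0.00886, iterate starting from f = 0.02:
  f = 0.02 → V = √(2·6.56e+04·0.158/(0.02·20.9·789)) = 7.928 m/s; Re = ρVD/μ = 4.555e+05; f → 0.03661
  f = 0.03661 → V = 5.86 m/s; Re = 3.367e+05; f → 0.03665
Converged (Δf/f < 1%). With the final f = 0.03665: V = √(2·6.56e+04·0.158/(0.03665·20.9·789)) = 5.856 m/s.

V ≈ 5.86 m/s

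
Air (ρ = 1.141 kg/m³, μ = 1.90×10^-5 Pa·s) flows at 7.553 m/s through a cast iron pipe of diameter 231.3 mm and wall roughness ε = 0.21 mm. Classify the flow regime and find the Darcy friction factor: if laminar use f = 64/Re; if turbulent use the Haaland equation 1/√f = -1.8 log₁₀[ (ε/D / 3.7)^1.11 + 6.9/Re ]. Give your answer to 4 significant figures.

f ≈ 0.02155

Re = ρVD/μ = 1.141·7.553·0.2313/1.9e-05 = 1.049e+05.
Re > 4000 → turbulent. ε/D = 0.00021/0.2313 = 0.000908; Haaland: 1/√f = -1.8 log₁₀[9.83e-05 + 6.58e-05] = 6.813, so f = 0.02155.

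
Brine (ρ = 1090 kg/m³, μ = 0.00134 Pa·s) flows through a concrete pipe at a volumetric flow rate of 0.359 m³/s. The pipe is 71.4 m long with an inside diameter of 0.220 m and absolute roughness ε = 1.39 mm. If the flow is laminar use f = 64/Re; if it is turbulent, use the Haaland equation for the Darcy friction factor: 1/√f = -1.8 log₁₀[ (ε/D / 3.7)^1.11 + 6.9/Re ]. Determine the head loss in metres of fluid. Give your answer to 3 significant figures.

Cross-sectional area A = πD²/4 = π(0.22)²/4 = 0.03801 m²; mean velocity V = Q/A = 0.359/0.03801 = 9.444 m/s.
Reynolds number Re = ρVD/μ = 1090 · 9.444 · 0.22 / 0.00134 = 1.69e+06.
Re > 4000 → turbulent. Relative roughness ε/D = 0.00139/0.22 = 0.00632. Haaland: 1/√f = -1.8 log₁₀[(0.00632/3.7)^1.11 + 6.9/1.69e+06] = -1.8 log₁₀[0.000847 + 4.08e-06] = 5.526, so f = 0.03275.
Darcy-Weisbach: ΔP = f(L/D)(ρV²/2) = 0.03275·(71.4/0.22)·(1090·9.444²/2) = 0.03275·324.5·4.861e+04 = 5.166e+05 Pa.
Head loss h_f = ΔP/(ρg) = 5.166e+05/(1090·9.81) = 48.3 m.

h_f ≈ 48.3 m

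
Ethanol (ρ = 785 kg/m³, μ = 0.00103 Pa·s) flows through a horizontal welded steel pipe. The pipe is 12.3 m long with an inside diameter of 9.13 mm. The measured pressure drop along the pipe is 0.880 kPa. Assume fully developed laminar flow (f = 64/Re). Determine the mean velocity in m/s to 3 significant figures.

For laminar flow, f = 64/Re with Re = ρVD/μ, so Darcy-Weisbach reduces to ΔP = 32μLV/D². Solving for V: V = ΔP·D²/(32μL) = 880·(0.00913)²/(32·0.00103·12.3) = 0.1809 m/s.
Check: Re = ρVD/μ = 785·0.1809·0.00913/0.00103 = 1259 < 2300, so the laminar assumption holds.

V ≈ 0.181 m/s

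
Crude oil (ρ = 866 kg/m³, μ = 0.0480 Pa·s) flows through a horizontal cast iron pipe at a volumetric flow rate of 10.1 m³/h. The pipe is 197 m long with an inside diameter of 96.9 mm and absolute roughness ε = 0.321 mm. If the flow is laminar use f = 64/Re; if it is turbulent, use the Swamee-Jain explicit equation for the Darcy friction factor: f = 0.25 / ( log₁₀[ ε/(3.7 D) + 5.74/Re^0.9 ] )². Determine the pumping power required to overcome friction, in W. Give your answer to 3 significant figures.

Q = 10.1 m³/h = 10.1/3600 = 0.002806 m³/s.
Cross-sectional area A = πD²/4 = π(0.0969)²/4 = 0.007375 m²; mean velocity V = Q/A = 0.002806/0.007375 = 0.3804 m/s.
Reynolds number Re = ρVD/μ = 866 · 0.3804 · 0.0969 / 0.048 = 665.1.
Re < 2300 → laminar flow, so f = 64/Re = 64/665.1 = 0.09623 (the turbulent correlation is not needed).
Darcy-Weisbach: ΔP = f(L/D)(ρV²/2) = 0.09623·(197/0.0969)·(866·0.3804²/2) = 0.09623·2033·62.67 = 1.226e+04 Pa.
Pumping power P = QΔP = 0.002806·1.226e+04 = 34.40 W = 34.4 W.

P ≈ 34.4 W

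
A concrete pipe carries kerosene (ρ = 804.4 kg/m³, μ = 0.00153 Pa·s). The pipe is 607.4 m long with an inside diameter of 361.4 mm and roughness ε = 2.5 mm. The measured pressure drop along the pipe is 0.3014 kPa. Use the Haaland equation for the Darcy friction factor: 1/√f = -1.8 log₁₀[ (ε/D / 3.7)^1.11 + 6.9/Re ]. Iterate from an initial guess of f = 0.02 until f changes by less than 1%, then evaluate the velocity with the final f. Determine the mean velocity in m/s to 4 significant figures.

Rearranging Darcy-Weisbach: V = √(2·ΔP·D/(f·L·ρ)). With ε/D = 0.0025/0.3614 = 0.00692, iterate starting from f = 0.02:
  f = 0.02 → V = √(2·301.4·0.3614/(0.02·607.4·804.4)) = 0.1493 m/s; Re = ρVD/μ = 2.837e+04; f → 0.036
  f = 0.036 → V = 0.1113 m/s; Re = 2.115e+04; f → 0.03674
  f = 0.03674 → V = 0.1102 m/s; Re = 2.093e+04; f → 0.03676
Converged (Δf/f < 1%). With the final f = 0.03676: V = √(2·301.4·0.3614/(0.03676·607.4·804.4)) = 0.1101 m/s.

V ≈ 0.1101 m/s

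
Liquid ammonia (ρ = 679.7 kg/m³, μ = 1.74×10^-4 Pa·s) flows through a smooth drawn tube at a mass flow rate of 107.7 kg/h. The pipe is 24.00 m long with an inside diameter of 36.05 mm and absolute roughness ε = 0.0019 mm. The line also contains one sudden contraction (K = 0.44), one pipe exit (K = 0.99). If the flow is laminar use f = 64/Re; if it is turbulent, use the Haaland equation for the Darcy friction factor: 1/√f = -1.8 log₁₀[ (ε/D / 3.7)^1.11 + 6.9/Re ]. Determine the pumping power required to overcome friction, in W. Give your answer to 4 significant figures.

P ≈ 6.997×10^-4 W

ṁ = 107.7 kg/h = 107.7/3600 = 0.02992 kg/s.
A = πD²/4 = π(0.03605)²/4 = 0.001021 m²; mean velocity V = ṁ/(ρA) = 0.02992/(679.7 · 0.001021) = 0.04312 m/s.
Reynolds number Re = ρVD/μ = 679.7 · 0.04312 · 0.03605 / 0.000174 = 6073.
Re > 4000 → turbulent. Relative roughness ε/D = 1.9e-06/0.03605 = 5.27e-05. Haaland: 1/√f = -1.8 log₁₀[(5.27e-05/3.7)^1.11 + 6.9/6073] = -1.8 log₁₀[4.17e-06 + 0.00114] = 5.297, so f = 0.03564.
Total minor-loss coefficient ΣK = 1·0.44 + 1·0.99 = 1.43.
ΔP = [f·L/D + ΣK]·(ρV²/2) = [0.03564·24/0.03605 + 1.43]·(679.7·0.04312²/2) = [23.72 + 1.43]·0.6319 = 15.9 Pa.
Q = ṁ/ρ = 0.02992/679.7 = 4.401e-05 m³/s.
Pumping power P = QΔP = 4.401e-05·15.9 = 6.9967×10^-4 W = 6.997×10^-4 W.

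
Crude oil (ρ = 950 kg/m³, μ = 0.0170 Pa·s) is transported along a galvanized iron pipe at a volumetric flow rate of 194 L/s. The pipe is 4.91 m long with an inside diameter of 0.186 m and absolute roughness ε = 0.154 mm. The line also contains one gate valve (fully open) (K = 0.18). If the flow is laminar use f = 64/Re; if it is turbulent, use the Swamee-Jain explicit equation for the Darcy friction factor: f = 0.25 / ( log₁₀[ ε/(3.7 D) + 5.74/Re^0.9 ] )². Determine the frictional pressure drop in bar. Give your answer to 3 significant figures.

Q = 194 L/s = 194/1000 = 0.194 m³/s.
Cross-sectional area A = πD²/4 = π(0.186)²/4 = 0.02717 m²; mean velocity V = Q/A = 0.194/0.02717 = 7.14 m/s.
Reynolds number Re = ρVD/μ = 950 · 7.14 · 0.186 / 0.017 = 7.421e+04.
Re > 4000 → turbulent. Relative roughness ε/D = 0.000154/0.186 = 0.000828. Swamee-Jain: f = 0.25/(log₁₀[0.000828/3.7 + 5.74/7.421e+04^0.9])² = 0.25/(log₁₀[0.000224 + 0.000237])² = 0.25/(-3.336)² = 0.02246.
Total minor-loss coefficient ΣK = 1·0.18 = 0.18.
ΔP = [f·L/D + ΣK]·(ρV²/2) = [0.02246·4.91/0.186 + 0.18]·(950·7.14²/2) = [0.593 + 0.18]·2.421e+04 = 1.872e+04 Pa.
ΔP = 1.872e+04 Pa = 0.187 bar.

ΔP ≈ 0.187 bar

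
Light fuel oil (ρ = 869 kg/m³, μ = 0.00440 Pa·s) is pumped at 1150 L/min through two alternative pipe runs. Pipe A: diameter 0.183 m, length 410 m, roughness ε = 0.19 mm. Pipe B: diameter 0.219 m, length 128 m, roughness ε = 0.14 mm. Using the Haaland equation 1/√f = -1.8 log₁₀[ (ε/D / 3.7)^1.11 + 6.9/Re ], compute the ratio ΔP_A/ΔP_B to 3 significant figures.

ΔP_A/ΔP_B ≈ 7.84

Pipe A: V = Q/A = 0.01917/0.0263 = 0.7287 m/s; Re = 2.634e+04; ε/D = 0.00104; Haaland → f = 0.02632; ΔP_A = f(L/D)(ρV²/2) = 1.36e+04 Pa.
Pipe B: V = Q/A = 0.01917/0.03767 = 0.5088 m/s; Re = 2.201e+04; ε/D = 0.000639; Haaland → f = 0.02639; ΔP_B = f(L/D)(ρV²/2) = 1735 Pa.
ΔP_A/ΔP_B = 1.36e+04/1735 = 7.84.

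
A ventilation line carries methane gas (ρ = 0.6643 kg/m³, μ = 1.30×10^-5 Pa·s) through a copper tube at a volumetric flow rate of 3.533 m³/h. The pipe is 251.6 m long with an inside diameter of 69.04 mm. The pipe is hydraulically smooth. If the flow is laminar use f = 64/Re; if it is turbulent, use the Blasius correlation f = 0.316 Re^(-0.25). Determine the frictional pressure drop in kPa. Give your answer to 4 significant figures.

Q = 3.533 m³/h = 3.533/3600 = 0.0009814 m³/s.
Cross-sectional area A = πD²/4 = π(0.06904)²/4 = 0.003744 m²; mean velocity V = Q/A = 0.0009814/0.003744 = 0.2621 m/s.
Reynolds number Re = ρVD/μ = 0.6643 · 0.2621 · 0.06904 / 1.3e-05 = 924.9.
Re < 2300 → laminar flow, so f = 64/Re = 64/924.9 = 0.0692 (the turbulent correlation is not needed).
Darcy-Weisbach: ΔP = f(L/D)(ρV²/2) = 0.0692·(251.6/0.06904)·(0.6643·0.2621²/2) = 0.0692·3644·0.02283 = 5.756 Pa.
ΔP = 5.756 Pa = 0.005756 kPa.

ΔP ≈ 0.005756 kPa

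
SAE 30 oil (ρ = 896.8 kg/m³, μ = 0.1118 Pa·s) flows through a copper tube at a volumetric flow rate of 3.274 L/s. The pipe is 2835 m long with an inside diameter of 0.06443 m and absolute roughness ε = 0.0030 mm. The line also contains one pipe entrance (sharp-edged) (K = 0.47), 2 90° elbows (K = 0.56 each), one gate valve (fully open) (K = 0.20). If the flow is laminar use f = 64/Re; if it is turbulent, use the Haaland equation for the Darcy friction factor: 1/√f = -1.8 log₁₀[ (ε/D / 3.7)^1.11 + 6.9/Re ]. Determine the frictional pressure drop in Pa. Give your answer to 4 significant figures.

ΔP ≈ 2454000 Pa

Q = 3.274 L/s = 3.274/1000 = 0.003274 m³/s.
Cross-sectional area A = πD²/4 = π(0.06443)²/4 = 0.00326 m²; mean velocity V = Q/A = 0.003274/0.00326 = 1.004 m/s.
Reynolds number Re = ρVD/μ = 896.8 · 1.004 · 0.06443 / 0.112 = 519.
Re < 2300 → laminar flow, so f = 64/Re = 64/519 = 0.1233 (the turbulent correlation is not needed).
Total minor-loss coefficient ΣK = 1·0.47 + 2·0.56 + 1·0.2 = 1.79.
ΔP = [f·L/D + ΣK]·(ρV²/2) = [0.1233·2835/0.06443 + 1.79]·(896.8·1.004²/2) = [5426 + 1.79]·452.2 = 2.454e+06 Pa.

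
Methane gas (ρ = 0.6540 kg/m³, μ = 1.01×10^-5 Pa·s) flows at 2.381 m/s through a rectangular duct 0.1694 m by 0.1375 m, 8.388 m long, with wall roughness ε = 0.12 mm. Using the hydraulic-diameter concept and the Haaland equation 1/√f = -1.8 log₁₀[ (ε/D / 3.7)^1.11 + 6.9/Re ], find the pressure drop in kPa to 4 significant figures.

ΔP ≈ 0.002701 kPa

Hydraulic diameter D_h = 4A/P = 4·(0.1694·0.1375)/(2·(0.1694+0.1375)) = 0.09317/0.6138 = 0.1518 m.
Re = ρVD_h/μ = 0.654·2.381·0.1518/1.01e-05 = 2.34e+04.
ε/D_h = 0.00012/0.1518 = 0.000791; Haaland gives 1/√f = -1.8 log₁₀[8.43e-05+0.000295] = 6.158, so f = 0.02637.
ΔP = f(L/D_h)(ρV²/2) = 0.02637·8.388/0.1518·1.854 = 2.701 Pa.
ΔP = 0.002701 kPa.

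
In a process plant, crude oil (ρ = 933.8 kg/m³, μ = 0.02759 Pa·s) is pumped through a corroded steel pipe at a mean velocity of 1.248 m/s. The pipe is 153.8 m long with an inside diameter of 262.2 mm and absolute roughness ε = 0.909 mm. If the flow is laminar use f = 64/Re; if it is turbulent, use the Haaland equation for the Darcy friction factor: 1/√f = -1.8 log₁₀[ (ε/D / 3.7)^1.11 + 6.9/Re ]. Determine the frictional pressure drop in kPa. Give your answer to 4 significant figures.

Reynolds number Re = ρVD/μ = 933.8 · 1.248 · 0.2622 / 0.0276 = 1.108e+04.
Re > 4000 → turbulent. Relative roughness ε/D = 0.000909/0.2622 = 0.00347. Haaland: 1/√f = -1.8 log₁₀[(0.00347/3.7)^1.11 + 6.9/1.108e+04] = -1.8 log₁₀[0.000435 + 0.000623] = 5.356, so f = 0.03486.
Darcy-Weisbach: ΔP = f(L/D)(ρV²/2) = 0.03486·(153.8/0.2622)·(933.8·1.248²/2) = 0.03486·586.6·727.2 = 1.487e+04 Pa.
ΔP = 1.487e+04 Pa = 14.87 kPa.

ΔP ≈ 14.87 kPa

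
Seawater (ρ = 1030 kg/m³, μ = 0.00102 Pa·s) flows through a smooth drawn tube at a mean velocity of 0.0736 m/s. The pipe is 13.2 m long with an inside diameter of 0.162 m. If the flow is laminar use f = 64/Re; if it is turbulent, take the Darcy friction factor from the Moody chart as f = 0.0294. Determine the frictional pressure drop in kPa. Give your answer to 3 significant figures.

Reynolds number Re = ρVD/μ = 1030 · 0.0736 · 0.162 / 0.00102 = 1.204e+04.
Re > 4000 → turbulent; use the Moody-chart value f = 0.0294.
Darcy-Weisbach: ΔP = f(L/D)(ρV²/2) = 0.0294·(13.2/0.162)·(1030·0.0736²/2) = 0.0294·81.48·2.79 = 6.683 Pa.
ΔP = 6.683 Pa = 0.00668 kPa.

ΔP ≈ 0.00668 kPa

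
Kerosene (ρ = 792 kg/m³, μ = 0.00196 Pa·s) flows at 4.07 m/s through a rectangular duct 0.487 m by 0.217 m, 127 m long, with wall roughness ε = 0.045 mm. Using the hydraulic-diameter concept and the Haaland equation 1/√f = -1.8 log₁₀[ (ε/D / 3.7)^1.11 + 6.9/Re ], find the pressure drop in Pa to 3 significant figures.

ΔP ≈ 41100 Pa

Hydraulic diameter D_h = 4A/P = 4·(0.487·0.217)/(2·(0.487+0.217)) = 0.4227/1.408 = 0.3002 m.
Re = ρVD_h/μ = 792·4.07·0.3002/0.00196 = 4.938e+05.
ε/D_h = 4.5e-05/0.3002 = 0.00015; Haaland gives 1/√f = -1.8 log₁₀[1.33e-05+1.4e-05] = 8.215, so f = 0.01482.
ΔP = f(L/D_h)(ρV²/2) = 0.01482·127/0.3002·6560 = 4.112e+04 Pa.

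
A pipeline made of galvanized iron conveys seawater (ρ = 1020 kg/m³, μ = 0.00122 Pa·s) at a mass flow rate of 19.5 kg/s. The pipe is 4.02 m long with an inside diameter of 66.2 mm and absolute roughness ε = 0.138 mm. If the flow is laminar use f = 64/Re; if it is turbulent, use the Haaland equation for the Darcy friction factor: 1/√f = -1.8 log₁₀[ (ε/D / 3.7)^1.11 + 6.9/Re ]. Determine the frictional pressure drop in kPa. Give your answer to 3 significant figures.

A = πD²/4 = π(0.0662)²/4 = 0.003442 m²; mean velocity V = ṁ/(ρA) = 19.5/(1020 · 0.003442) = 5.554 m/s.
Reynolds number Re = ρVD/μ = 1020 · 5.554 · 0.0662 / 0.00122 = 3.074e+05.
Re > 4000 → turbulent. Relative roughness ε/D = 0.000138/0.0662 = 0.00208. Haaland: 1/√f = -1.8 log₁₀[(0.00208/3.7)^1.11 + 6.9/3.074e+05] = -1.8 log₁₀[0.000247 + 2.24e-05] = 6.424, so f = 0.02423.
Darcy-Weisbach: ΔP = f(L/D)(ρV²/2) = 0.02423·(4.02/0.0662)·(1020·5.554²/2) = 0.02423·60.73·1.573e+04 = 2.315e+04 Pa.
ΔP = 2.315e+04 Pa = 23.2 kPa.

ΔP ≈ 23.2 kPa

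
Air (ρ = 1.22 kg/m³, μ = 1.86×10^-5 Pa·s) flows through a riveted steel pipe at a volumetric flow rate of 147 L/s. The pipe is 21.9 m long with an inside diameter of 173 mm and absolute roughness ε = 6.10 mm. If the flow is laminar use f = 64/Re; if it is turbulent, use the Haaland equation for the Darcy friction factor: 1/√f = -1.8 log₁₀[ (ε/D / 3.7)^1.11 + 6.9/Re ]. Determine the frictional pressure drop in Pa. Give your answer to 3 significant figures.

Q = 147 L/s = 147/1000 = 0.147 m³/s.
Cross-sectional area A = πD²/4 = π(0.173)²/4 = 0.02351 m²; mean velocity V = Q/A = 0.147/0.02351 = 6.254 m/s.
Reynolds number Re = ρVD/μ = 1.22 · 6.254 · 0.173 / 1.86e-05 = 7.096e+04.
Re > 4000 → turbulent. Relative roughness ε/D = 0.0061/0.173 = 0.0353. Haaland: 1/√f = -1.8 log₁₀[(0.0353/3.7)^1.11 + 6.9/7.096e+04] = -1.8 log₁₀[0.00571 + 9.72e-05] = 4.025, so f = 0.06174.
Darcy-Weisbach: ΔP = f(L/D)(ρV²/2) = 0.06174·(21.9/0.173)·(1.22·6.254²/2) = 0.06174·126.6·23.86 = 186.4 Pa.

ΔP ≈ 186 Pa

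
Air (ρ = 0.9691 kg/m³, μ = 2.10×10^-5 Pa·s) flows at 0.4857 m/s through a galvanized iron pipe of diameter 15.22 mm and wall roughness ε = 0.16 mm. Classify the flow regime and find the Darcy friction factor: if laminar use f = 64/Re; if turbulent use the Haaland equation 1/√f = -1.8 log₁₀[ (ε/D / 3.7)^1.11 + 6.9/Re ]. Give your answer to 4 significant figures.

f ≈ 0.1876

Re = ρVD/μ = 0.9691·0.4857·0.01522/2.1e-05 = 341.1.
Re < 2300 → laminar, so f = 64/Re = 0.1876 (roughness is irrelevant in laminar flow).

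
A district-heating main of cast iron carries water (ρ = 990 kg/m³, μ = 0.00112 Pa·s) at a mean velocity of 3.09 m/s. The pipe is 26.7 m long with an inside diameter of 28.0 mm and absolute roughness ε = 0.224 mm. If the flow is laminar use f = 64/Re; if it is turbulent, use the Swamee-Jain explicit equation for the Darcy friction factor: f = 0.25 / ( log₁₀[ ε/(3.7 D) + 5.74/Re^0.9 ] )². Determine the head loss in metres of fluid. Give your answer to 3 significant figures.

h_f ≈ 16.9 m

Reynolds number Re = ρVD/μ = 990 · 3.09 · 0.028 / 0.00112 = 7.648e+04.
Re > 4000 → turbulent. Relative roughness ε/D = 0.000224/0.028 = 0.008. Swamee-Jain: f = 0.25/(log₁₀[0.008/3.7 + 5.74/7.648e+04^0.9])² = 0.25/(log₁₀[0.00216 + 0.000231])² = 0.25/(-2.621)² = 0.03639.
Darcy-Weisbach: ΔP = f(L/D)(ρV²/2) = 0.03639·(26.7/0.028)·(990·3.09²/2) = 0.03639·953.6·4726 = 1.64e+05 Pa.
Head loss h_f = ΔP/(ρg) = 1.64e+05/(990·9.81) = 16.9 m.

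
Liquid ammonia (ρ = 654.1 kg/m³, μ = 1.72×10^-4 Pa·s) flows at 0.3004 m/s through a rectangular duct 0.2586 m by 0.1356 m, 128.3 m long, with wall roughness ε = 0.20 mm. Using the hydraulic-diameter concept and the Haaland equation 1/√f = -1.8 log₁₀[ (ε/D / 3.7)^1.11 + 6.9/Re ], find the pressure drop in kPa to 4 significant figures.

ΔP ≈ 0.4550 kPa

Hydraulic diameter D_h = 4A/P = 4·(0.2586·0.1356)/(2·(0.2586+0.1356)) = 0.1403/0.7884 = 0.1779 m.
Re = ρVD_h/μ = 654.1·0.3004·0.1779/0.000172 = 2.032e+05.
ε/D_h = 0.0002/0.1779 = 0.00112; Haaland gives 1/√f = -1.8 log₁₀[0.000125+3.39e-05] = 6.839, so f = 0.02138.
ΔP = f(L/D_h)(ρV²/2) = 0.02138·128.3/0.1779·29.51 = 455 Pa.
ΔP = 0.4550 kPa.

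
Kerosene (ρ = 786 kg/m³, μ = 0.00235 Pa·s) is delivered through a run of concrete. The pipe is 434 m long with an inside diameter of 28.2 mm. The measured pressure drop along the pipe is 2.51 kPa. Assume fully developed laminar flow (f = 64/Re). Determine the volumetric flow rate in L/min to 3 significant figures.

For laminar flow, f = 64/Re with Re = ρVD/μ, so Darcy-Weisbach reduces to ΔP = 32μLV/D². Solving for V: V = ΔP·D²/(32μL) = 2510·(0.0282)²/(32·0.00235·434) = 0.06116 m/s.
Check: Re = ρVD/μ = 786·0.06116·0.0282/0.00235 = 576.9 < 2300, so the laminar assumption holds.
Q = V·A = 0.06116·(π/4·0.0282²) = 3.82e-05 m³/s = 2.29 L/min.

Q ≈ 2.29 L/min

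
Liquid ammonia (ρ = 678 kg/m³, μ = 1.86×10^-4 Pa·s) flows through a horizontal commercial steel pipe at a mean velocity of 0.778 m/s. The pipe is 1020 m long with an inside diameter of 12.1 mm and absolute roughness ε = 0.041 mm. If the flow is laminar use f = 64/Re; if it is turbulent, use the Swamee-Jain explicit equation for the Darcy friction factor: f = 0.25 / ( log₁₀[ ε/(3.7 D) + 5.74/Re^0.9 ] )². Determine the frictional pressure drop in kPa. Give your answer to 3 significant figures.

ΔP ≈ 530 kPa

Reynolds number Re = ρVD/μ = 678 · 0.778 · 0.0121 / 0.000186 = 3.431e+04.
Re > 4000 → turbulent. Relative roughness ε/D = 4.1e-05/0.0121 = 0.00339. Swamee-Jain: f = 0.25/(log₁₀[0.00339/3.7 + 5.74/3.431e+04^0.9])² = 0.25/(log₁₀[0.000916 + 0.000475])² = 0.25/(-2.857)² = 0.03064.
Darcy-Weisbach: ΔP = f(L/D)(ρV²/2) = 0.03064·(1020/0.0121)·(678·0.778²/2) = 0.03064·8.43e+04·205.2 = 5.299e+05 Pa.
ΔP = 5.299e+05 Pa = 530 kPa.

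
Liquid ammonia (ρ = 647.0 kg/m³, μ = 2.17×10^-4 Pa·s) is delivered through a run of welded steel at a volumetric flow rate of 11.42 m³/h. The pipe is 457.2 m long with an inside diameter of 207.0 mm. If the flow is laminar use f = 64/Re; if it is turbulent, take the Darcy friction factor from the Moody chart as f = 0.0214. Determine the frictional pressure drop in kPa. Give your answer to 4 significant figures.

ΔP ≈ 0.1359 kPa

Q = 11.42 m³/h = 11.42/3600 = 0.003172 m³/s.
Cross-sectional area A = πD²/4 = π(0.207)²/4 = 0.03365 m²; mean velocity V = Q/A = 0.003172/0.03365 = 0.09426 m/s.
Reynolds number Re = ρVD/μ = 647 · 0.09426 · 0.207 / 0.000217 = 5.818e+04.
Re > 4000 → turbulent; use the Moody-chart value f = 0.0214.
Darcy-Weisbach: ΔP = f(L/D)(ρV²/2) = 0.0214·(457.2/0.207)·(647·0.09426²/2) = 0.0214·2209·2.874 = 135.9 Pa.
ΔP = 135.9 Pa = 0.1359 kPa.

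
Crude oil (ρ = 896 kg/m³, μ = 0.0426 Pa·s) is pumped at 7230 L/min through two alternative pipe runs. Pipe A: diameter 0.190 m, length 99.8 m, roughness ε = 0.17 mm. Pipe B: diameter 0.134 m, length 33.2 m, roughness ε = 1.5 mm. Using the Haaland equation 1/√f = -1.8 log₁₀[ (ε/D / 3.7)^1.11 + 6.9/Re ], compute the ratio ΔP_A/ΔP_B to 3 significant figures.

Pipe A: V = Q/A = 0.1205/0.02835 = 4.25 m/s; Re = 1.698e+04; ε/D = 0.000895; Haaland → f = 0.02837; ΔP_A = f(L/D)(ρV²/2) = 1.206e+05 Pa.
Pipe B: V = Q/A = 0.1205/0.0141 = 8.545 m/s; Re = 2.408e+04; ε/D = 0.0112; Haaland → f = 0.04157; ΔP_B = f(L/D)(ρV²/2) = 3.369e+05 Pa.
ΔP_A/ΔP_B = 1.206e+05/3.369e+05 = 0.358.

ΔP_A/ΔP_B ≈ 0.358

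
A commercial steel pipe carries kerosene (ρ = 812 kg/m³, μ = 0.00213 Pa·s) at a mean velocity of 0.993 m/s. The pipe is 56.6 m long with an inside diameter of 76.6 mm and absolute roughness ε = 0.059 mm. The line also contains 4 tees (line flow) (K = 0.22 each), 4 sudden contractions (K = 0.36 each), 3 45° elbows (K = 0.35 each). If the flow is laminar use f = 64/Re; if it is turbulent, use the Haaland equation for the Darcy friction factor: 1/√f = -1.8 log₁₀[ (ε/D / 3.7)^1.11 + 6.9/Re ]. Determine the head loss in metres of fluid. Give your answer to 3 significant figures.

Reynolds number Re = ρVD/μ = 812 · 0.993 · 0.0766 / 0.00213 = 2.9e+04.
Re > 4000 → turbulent. Relative roughness ε/D = 5.9e-05/0.0766 = 0.00077. Haaland: 1/√f = -1.8 log₁₀[(0.00077/3.7)^1.11 + 6.9/2.9e+04] = -1.8 log₁₀[8.19e-05 + 0.000238] = 6.291, so f = 0.02527.
Total minor-loss coefficient ΣK = 4·0.22 + 4·0.36 + 3·0.35 = 3.37.
ΔP = [f·L/D + ΣK]·(ρV²/2) = [0.02527·56.6/0.0766 + 3.37]·(812·0.993²/2) = [18.67 + 3.37]·400.3 = 8823 Pa.
Head loss h_f = ΔP/(ρg) = 8823/(812·9.81) = 1.11 m.

h_f ≈ 1.11 m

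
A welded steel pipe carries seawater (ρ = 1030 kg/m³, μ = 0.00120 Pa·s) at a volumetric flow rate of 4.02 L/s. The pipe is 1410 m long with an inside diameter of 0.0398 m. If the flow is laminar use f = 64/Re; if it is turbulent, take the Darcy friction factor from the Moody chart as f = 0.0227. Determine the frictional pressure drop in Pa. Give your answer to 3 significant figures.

Q = 4.02 L/s = 4.02/1000 = 0.00402 m³/s.
Cross-sectional area A = πD²/4 = π(0.0398)²/4 = 0.001244 m²; mean velocity V = Q/A = 0.00402/0.001244 = 3.231 m/s.
Reynolds number Re = ρVD/μ = 1030 · 3.231 · 0.0398 / 0.0012 = 1.104e+05.
Re > 4000 → turbulent; use the Moody-chart value f = 0.0227.
Darcy-Weisbach: ΔP = f(L/D)(ρV²/2) = 0.0227·(1410/0.0398)·(1030·3.231²/2) = 0.0227·3.543e+04·5377 = 4.324e+06 Pa.

ΔP ≈ 4.32×10^6 Pa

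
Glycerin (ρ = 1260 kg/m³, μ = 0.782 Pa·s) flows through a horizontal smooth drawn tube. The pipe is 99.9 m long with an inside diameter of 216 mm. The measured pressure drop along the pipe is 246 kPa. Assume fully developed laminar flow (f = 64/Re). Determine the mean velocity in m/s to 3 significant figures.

For laminar flow, f = 64/Re with Re = ρVD/μ, so Darcy-Weisbach reduces to ΔP = 32μLV/D². Solving for V: V = ΔP·D²/(32μL) = 2.46e+05·(0.216)²/(32·0.782·99.9) = 4.591 m/s.
Check: Re = ρVD/μ = 1260·4.591·0.216/0.782 = 1598 < 2300, so the laminar assumption holds.

V ≈ 4.59 m/s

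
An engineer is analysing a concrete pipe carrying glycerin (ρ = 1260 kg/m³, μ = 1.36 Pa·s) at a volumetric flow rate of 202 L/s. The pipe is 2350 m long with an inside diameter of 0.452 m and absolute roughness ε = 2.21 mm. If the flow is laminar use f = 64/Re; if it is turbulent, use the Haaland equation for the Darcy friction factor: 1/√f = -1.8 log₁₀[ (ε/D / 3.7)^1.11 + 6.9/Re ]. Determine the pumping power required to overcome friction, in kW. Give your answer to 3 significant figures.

Q = 202 L/s = 202/1000 = 0.202 m³/s.
Cross-sectional area A = πD²/4 = π(0.452)²/4 = 0.1605 m²; mean velocity V = Q/A = 0.202/0.1605 = 1.259 m/s.
Reynolds number Re = ρVD/μ = 1260 · 1.259 · 0.452 / 1.36 = 527.2.
Re < 2300 → laminar flow, so f = 64/Re = 64/527.2 = 0.1214 (the turbulent correlation is not needed).
Darcy-Weisbach: ΔP = f(L/D)(ρV²/2) = 0.1214·(2350/0.452)·(1260·1.259²/2) = 0.1214·5199·998.4 = 6.302e+05 Pa.
Pumping power P = QΔP = 0.202·6.302e+05 = 127300 W = 127 kW.

P ≈ 127 kW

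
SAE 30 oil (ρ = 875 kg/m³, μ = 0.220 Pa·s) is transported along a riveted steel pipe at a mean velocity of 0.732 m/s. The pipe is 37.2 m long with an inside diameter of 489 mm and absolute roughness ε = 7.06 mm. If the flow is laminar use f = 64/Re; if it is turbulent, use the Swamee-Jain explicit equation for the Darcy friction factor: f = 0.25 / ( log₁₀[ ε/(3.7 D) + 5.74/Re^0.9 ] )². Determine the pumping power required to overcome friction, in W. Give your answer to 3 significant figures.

Reynolds number Re = ρVD/μ = 875 · 0.732 · 0.489 / 0.22 = 1424.
Re < 2300 → laminar flow, so f = 64/Re = 64/1424 = 0.04495 (the turbulent correlation is not needed).
Darcy-Weisbach: ΔP = f(L/D)(ρV²/2) = 0.04495·(37.2/0.489)·(875·0.732²/2) = 0.04495·76.07·234.4 = 801.7 Pa.
Q = V·A = 0.732·0.1878 = 0.1375 m³/s.
Pumping power P = QΔP = 0.1375·801.7 = 110.2 W = 110 W.

P ≈ 110 W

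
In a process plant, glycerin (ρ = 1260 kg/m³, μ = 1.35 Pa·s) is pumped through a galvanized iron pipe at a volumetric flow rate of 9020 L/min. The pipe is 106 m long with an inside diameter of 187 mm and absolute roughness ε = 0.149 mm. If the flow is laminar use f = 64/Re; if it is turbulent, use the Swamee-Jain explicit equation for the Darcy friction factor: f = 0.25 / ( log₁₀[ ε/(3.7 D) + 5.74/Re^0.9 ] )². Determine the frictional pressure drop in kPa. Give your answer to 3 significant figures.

Q = 9020 L/min = 9020/60000 = 0.1503 m³/s.
Cross-sectional area A = πD²/4 = π(0.187)²/4 = 0.02746 m²; mean velocity V = Q/A = 0.1503/0.02746 = 5.474 m/s.
Reynolds number Re = ρVD/μ = 1260 · 5.474 · 0.187 / 1.35 = 955.3.
Re < 2300 → laminar flow, so f = 64/Re = 64/955.3 = 0.06699 (the turbulent correlation is not needed).
Darcy-Weisbach: ΔP = f(L/D)(ρV²/2) = 0.06699·(106/0.187)·(1260·5.474²/2) = 0.06699·566.8·1.888e+04 = 7.168e+05 Pa.
ΔP = 7.168e+05 Pa = 717 kPa.

ΔP ≈ 717 kPa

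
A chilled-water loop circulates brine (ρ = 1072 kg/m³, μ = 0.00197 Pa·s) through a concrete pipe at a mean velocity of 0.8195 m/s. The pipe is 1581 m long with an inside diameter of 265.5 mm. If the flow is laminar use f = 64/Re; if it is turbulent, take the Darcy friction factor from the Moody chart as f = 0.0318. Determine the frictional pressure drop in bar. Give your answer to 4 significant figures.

ΔP ≈ 0.6816 bar

Reynolds number Re = ρVD/μ = 1072 · 0.8195 · 0.2655 / 0.00197 = 1.184e+05.
Re > 4000 → turbulent; use the Moody-chart value f = 0.0318.
Darcy-Weisbach: ΔP = f(L/D)(ρV²/2) = 0.0318·(1581/0.2655)·(1072·0.8195²/2) = 0.0318·5955·360 = 6.816e+04 Pa.
ΔP = 6.816e+04 Pa = 0.6816 bar.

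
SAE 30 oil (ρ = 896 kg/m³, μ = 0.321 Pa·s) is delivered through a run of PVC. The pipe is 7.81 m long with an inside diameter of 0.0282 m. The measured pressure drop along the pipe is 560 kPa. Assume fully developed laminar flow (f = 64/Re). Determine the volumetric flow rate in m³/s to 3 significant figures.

For laminar flow, f = 64/Re with Re = ρVD/μ, so Darcy-Weisbach reduces to ΔP = 32μLV/D². Solving for V: V = ΔP·D²/(32μL) = 5.6e+05·(0.0282)²/(32·0.321·7.81) = 5.551 m/s.
Check: Re = ρVD/μ = 896·5.551·0.0282/0.321 = 437 < 2300, so the laminar assumption holds.
Q = V·A = 5.551·(π/4·0.0282²) = 0.003467 m³/s = 0.00347 m³/s.

Q ≈ 0.00347 m³/s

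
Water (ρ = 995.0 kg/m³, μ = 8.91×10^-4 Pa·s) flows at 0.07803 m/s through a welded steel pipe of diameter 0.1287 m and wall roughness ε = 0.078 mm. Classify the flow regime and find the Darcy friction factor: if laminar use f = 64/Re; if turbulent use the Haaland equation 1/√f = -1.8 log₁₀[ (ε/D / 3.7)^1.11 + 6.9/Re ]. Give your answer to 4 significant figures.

f ≈ 0.03074

Re = ρVD/μ = 995·0.07803·0.1287/0.000891 = 1.121e+04.
Re > 4000 → turbulent. ε/D = 7.8e-05/0.1287 = 0.000606; Haaland: 1/√f = -1.8 log₁₀[6.28e-05 + 0.000615] = 5.704, so f = 0.03074.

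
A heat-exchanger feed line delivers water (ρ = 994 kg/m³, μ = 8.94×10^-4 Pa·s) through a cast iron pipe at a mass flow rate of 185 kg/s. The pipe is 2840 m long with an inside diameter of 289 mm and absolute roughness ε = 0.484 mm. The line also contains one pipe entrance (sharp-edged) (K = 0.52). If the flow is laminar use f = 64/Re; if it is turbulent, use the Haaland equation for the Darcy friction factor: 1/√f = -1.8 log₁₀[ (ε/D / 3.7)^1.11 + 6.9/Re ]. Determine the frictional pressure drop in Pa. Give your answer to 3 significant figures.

ΔP ≈ 891000 Pa

A = πD²/4 = π(0.289)²/4 = 0.0656 m²; mean velocity V = ṁ/(ρA) = 185/(994 · 0.0656) = 2.837 m/s.
Reynolds number Re = ρVD/μ = 994 · 2.837 · 0.289 / 0.000894 = 9.117e+05.
Re > 4000 → turbulent. Relative roughness ε/D = 0.000484/0.289 = 0.00167. Haaland: 1/√f = -1.8 log₁₀[(0.00167/3.7)^1.11 + 6.9/9.117e+05] = -1.8 log₁₀[0.000194 + 7.57e-06] = 6.652, so f = 0.0226.
Total minor-loss coefficient ΣK = 1·0.52 = 0.52.
ΔP = [f·L/D + ΣK]·(ρV²/2) = [0.0226·2840/0.289 + 0.52]·(994·2.837²/2) = [222.1 + 0.52]·4001 = 8.906e+05 Pa.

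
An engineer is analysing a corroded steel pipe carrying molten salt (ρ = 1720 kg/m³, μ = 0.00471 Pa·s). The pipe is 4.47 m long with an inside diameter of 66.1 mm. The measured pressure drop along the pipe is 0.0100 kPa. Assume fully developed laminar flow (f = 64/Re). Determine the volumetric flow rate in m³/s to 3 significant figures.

Q ≈ 2.23×10^-4 m³/s

For laminar flow, f = 64/Re with Re = ρVD/μ, so Darcy-Weisbach reduces to ΔP = 32μLV/D². Solving for V: V = ΔP·D²/(32μL) = 10·(0.0661)²/(32·0.00471·4.47) = 0.06485 m/s.
Check: Re = ρVD/μ = 1720·0.06485·0.0661/0.00471 = 1565 < 2300, so the laminar assumption holds.
Q = V·A = 0.06485·(π/4·0.0661²) = 0.0002225 m³/s = 2.23×10^-4 m³/s.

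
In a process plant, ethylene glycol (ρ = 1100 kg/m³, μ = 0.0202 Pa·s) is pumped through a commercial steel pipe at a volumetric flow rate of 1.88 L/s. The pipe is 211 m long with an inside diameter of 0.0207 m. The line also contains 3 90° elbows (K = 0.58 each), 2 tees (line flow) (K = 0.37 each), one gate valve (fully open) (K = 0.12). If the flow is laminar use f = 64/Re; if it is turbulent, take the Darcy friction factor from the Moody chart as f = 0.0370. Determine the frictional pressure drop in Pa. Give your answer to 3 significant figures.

Q = 1.88 L/s = 1.88/1000 = 0.00188 m³/s.
Cross-sectional area A = πD²/4 = π(0.0207)²/4 = 0.0003365 m²; mean velocity V = Q/A = 0.00188/0.0003365 = 5.586 m/s.
Reynolds number Re = ρVD/μ = 1100 · 5.586 · 0.0207 / 0.0202 = 6297.
Re > 4000 → turbulent; use the Moody-chart value f = 0.0370.
Total minor-loss coefficient ΣK = 3·0.58 + 2·0.37 + 1·0.12 = 2.6.
ΔP = [f·L/D + ΣK]·(ρV²/2) = [0.037·211/0.0207 + 2.6]·(1100·5.586²/2) = [377.1 + 2.6]·1.716e+04 = 6.518e+06 Pa.

ΔP ≈ 6.52×10^6 Pa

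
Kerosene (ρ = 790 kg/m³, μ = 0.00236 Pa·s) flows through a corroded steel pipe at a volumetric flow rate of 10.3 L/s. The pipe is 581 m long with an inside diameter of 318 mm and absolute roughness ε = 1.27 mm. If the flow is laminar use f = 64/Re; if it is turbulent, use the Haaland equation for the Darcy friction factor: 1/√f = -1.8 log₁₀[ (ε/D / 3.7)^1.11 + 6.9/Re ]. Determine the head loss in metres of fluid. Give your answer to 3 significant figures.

Q = 10.3 L/s = 10.3/1000 = 0.0103 m³/s.
Cross-sectional area A = πD²/4 = π(0.318)²/4 = 0.07942 m²; mean velocity V = Q/A = 0.0103/0.07942 = 0.1297 m/s.
Reynolds number Re = ρVD/μ = 790 · 0.1297 · 0.318 / 0.00236 = 1.38e+04.
Re > 4000 → turbulent. Relative roughness ε/D = 0.00127/0.318 = 0.00399. Haaland: 1/√f = -1.8 log₁₀[(0.00399/3.7)^1.11 + 6.9/1.38e+04] = -1.8 log₁₀[0.000509 + 0.0005] = 5.393, so f = 0.03438.
Darcy-Weisbach: ΔP = f(L/D)(ρV²/2) = 0.03438·(581/0.318)·(790·0.1297²/2) = 0.03438·1827·6.643 = 417.3 Pa.
Head loss h_f = ΔP/(ρg) = 417.3/(790·9.81) = 0.0538 m.

h_f ≈ 0.0538 m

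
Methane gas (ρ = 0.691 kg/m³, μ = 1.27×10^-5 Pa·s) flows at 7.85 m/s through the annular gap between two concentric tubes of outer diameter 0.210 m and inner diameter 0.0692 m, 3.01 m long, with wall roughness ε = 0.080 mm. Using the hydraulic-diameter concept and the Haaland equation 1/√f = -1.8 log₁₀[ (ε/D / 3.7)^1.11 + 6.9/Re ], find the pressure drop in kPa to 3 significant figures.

Hydraulic diameter D_h = 4A/P = D_o - D_i = 0.21 - 0.0692 = 0.1408 m.
Re = ρVD_h/μ = 0.691·7.85·0.1408/1.27e-05 = 6.014e+04.
ε/D_h = 8e-05/0.1408 = 0.000568; Haaland gives 1/√f = -1.8 log₁₀[5.84e-05+0.000115] = 6.771, so f = 0.02181.
ΔP = f(L/D_h)(ρV²/2) = 0.02181·3.01/0.1408·21.29 = 9.929 Pa.
ΔP = 0.00993 kPa.

ΔP ≈ 0.00993 kPa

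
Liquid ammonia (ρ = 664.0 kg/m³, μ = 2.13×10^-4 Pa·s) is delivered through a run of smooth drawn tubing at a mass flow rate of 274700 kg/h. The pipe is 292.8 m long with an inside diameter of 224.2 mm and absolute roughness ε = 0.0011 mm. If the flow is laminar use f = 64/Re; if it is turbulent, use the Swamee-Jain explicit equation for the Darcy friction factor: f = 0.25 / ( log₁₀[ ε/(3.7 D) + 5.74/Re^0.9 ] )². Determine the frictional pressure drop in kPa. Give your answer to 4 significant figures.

ΔP ≈ 38.67 kPa

ṁ = 274700 kg/h = 274700/3600 = 76.31 kg/s.
A = πD²/4 = π(0.2242)²/4 = 0.03948 m²; mean velocity V = ṁ/(ρA) = 76.31/(664 · 0.03948) = 2.911 m/s.
Reynolds number Re = ρVD/μ = 664 · 2.911 · 0.2242 / 0.000213 = 2.034e+06.
Re > 4000 → turbulent. Relative roughness ε/D = 1.1e-06/0.2242 = 4.91e-06. Swamee-Jain: f = 0.25/(log₁₀[4.91e-06/3.7 + 5.74/2.034e+06^0.9])² = 0.25/(log₁₀[1.33e-06 + 1.21e-05])² = 0.25/(-4.873)² = 0.01053.
Darcy-Weisbach: ΔP = f(L/D)(ρV²/2) = 0.01053·(292.8/0.2242)·(664·2.911²/2) = 0.01053·1306·2813 = 3.867e+04 Pa.
ΔP = 3.867e+04 Pa = 38.67 kPa.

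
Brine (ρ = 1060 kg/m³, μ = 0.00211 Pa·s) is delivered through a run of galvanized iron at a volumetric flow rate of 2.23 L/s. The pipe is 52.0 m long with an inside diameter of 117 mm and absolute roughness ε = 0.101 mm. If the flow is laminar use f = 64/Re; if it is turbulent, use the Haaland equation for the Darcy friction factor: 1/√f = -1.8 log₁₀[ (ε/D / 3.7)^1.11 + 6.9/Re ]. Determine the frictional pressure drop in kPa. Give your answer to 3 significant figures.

Q = 2.23 L/s = 2.23/1000 = 0.00223 m³/s.
Cross-sectional area A = πD²/4 = π(0.117)²/4 = 0.01075 m²; mean velocity V = Q/A = 0.00223/0.01075 = 0.2074 m/s.
Reynolds number Re = ρVD/μ = 1060 · 0.2074 · 0.117 / 0.00211 = 1.219e+04.
Re > 4000 → turbulent. Relative roughness ε/D = 0.000101/0.117 = 0.000863. Haaland: 1/√f = -1.8 log₁₀[(0.000863/3.7)^1.11 + 6.9/1.219e+04] = -1.8 log₁₀[9.3e-05 + 0.000566] = 5.726, so f = 0.0305.
Darcy-Weisbach: ΔP = f(L/D)(ρV²/2) = 0.0305·(52/0.117)·(1060·0.2074²/2) = 0.0305·444.4·22.8 = 309.1 Pa.
ΔP = 309.1 Pa = 0.309 kPa.

ΔP ≈ 0.309 kPa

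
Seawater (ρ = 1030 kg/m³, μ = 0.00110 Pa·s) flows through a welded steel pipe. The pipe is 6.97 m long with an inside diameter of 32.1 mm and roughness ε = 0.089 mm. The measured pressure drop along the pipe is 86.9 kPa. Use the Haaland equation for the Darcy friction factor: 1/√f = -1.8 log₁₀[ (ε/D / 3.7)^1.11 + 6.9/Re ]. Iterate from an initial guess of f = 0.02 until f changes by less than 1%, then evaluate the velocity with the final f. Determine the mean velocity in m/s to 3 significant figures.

Rearranging Darcy-Weisbach: V = √(2·ΔP·D/(f·L·ρ)). With ε/D = 8.9e-05/0.0321 = 0.00277, iterate starting from f = 0.02:
  f = 0.02 → V = √(2·8.69e+04·0.0321/(0.02·6.97·1030)) = 6.233 m/s; Re = ρVD/μ = 1.874e+05; f → 0.02632
  f = 0.02632 → V = 5.434 m/s; Re = 1.633e+05; f → 0.02642
Converged (Δf/f < 1%). With the final f = 0.02642: V = √(2·8.69e+04·0.0321/(0.02642·6.97·1030)) = 5.424 m/s.

V ≈ 5.42 m/s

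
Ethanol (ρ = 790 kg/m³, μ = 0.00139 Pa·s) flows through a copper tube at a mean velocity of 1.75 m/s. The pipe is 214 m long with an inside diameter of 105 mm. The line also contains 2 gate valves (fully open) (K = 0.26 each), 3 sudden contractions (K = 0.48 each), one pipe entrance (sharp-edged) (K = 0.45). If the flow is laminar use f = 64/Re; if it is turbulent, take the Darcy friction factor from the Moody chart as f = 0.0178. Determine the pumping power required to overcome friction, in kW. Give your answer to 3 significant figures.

P ≈ 0.709 kW

Reynolds number Re = ρVD/μ = 790 · 1.75 · 0.105 / 0.00139 = 1.044e+05.
Re > 4000 → turbulent; use the Moody-chart value f = 0.0178.
Total minor-loss coefficient ΣK = 2·0.26 + 3·0.48 + 1·0.45 = 2.41.
ΔP = [f·L/D + ΣK]·(ρV²/2) = [0.0178·214/0.105 + 2.41]·(790·1.75²/2) = [36.28 + 2.41]·1210 = 4.68e+04 Pa.
Q = V·A = 1.75·0.008659 = 0.01515 m³/s.
Pumping power P = QΔP = 0.01515·4.68e+04 = 709.2 W = 0.709 kW.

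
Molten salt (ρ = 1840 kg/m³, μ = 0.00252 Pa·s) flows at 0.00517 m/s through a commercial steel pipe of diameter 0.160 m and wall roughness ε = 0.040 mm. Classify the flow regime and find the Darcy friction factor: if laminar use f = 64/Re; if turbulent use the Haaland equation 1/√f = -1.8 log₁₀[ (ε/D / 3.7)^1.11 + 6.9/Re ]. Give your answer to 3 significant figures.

Re = ρVD/μ = 1840·0.00517·0.16/0.00252 = 604.
Re < 2300 → laminar, so f = 64/Re = 0.106 (roughness is irrelevant in laminar flow).

f ≈ 0.106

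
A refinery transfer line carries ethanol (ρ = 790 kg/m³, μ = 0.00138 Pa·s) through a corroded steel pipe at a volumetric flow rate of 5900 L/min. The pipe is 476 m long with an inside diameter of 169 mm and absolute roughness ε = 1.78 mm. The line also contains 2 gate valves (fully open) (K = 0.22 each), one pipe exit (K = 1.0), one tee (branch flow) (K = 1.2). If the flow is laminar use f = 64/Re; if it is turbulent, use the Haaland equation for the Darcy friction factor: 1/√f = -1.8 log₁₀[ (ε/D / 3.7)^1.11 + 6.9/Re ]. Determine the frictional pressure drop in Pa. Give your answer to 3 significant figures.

Q = 5900 L/min = 5900/60000 = 0.09833 m³/s.
Cross-sectional area A = πD²/4 = π(0.169)²/4 = 0.02243 m²; mean velocity V = Q/A = 0.09833/0.02243 = 4.384 m/s.
Reynolds number Re = ρVD/μ = 790 · 4.384 · 0.169 / 0.00138 = 4.241e+05.
Re > 4000 → turbulent. Relative roughness ε/D = 0.00178/0.169 = 0.0105. Haaland: 1/√f = -1.8 log₁₀[(0.0105/3.7)^1.11 + 6.9/4.241e+05] = -1.8 log₁₀[0.00149 + 1.63e-05] = 5.078, so f = 0.03878.
Total minor-loss coefficient ΣK = 2·0.22 + 1·1 + 1·1.2 = 2.64.
ΔP = [f·L/D + ΣK]·(ρV²/2) = [0.03878·476/0.169 + 2.64]·(790·4.384²/2) = [109.2 + 2.64]·7591 = 8.492e+05 Pa.

ΔP ≈ 849000 Pa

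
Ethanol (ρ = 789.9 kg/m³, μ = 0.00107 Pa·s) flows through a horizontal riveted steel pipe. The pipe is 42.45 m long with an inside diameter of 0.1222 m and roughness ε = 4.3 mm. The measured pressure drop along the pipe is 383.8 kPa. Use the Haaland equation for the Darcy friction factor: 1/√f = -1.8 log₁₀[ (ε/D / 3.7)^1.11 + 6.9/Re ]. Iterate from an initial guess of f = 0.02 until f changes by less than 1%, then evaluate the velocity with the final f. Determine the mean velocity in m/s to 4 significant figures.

Rearranging Darcy-Weisbach: V = √(2·ΔP·D/(f·L·ρ)). With ε/D = 0.0043/0.1222 = 0.0352, iterate starting from f = 0.02:
  f = 0.02 → V = √(2·3.838e+05·0.1222/(0.02·42.45·789.9)) = 11.83 m/s; Re = ρVD/μ = 1.067e+06; f → 0.06131
  f = 0.06131 → V = 6.755 m/s; Re = 6.094e+05; f → 0.06133
Converged (Δf/f < 1%). With the final f = 0.06133: V = √(2·3.838e+05·0.1222/(0.06133·42.45·789.9)) = 6.754 m/s.

V ≈ 6.754 m/s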